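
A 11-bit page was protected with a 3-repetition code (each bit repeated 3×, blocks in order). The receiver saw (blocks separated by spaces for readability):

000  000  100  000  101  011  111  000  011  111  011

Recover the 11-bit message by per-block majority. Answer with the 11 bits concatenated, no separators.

Block 1 (000): 0 ones → 0
Block 2 (000): 0 ones → 0
Block 3 (100): 1 one → 0
Block 4 (000): 0 ones → 0
Block 5 (101): 2 ones → 1
Block 6 (011): 2 ones → 1
Block 7 (111): 3 ones → 1
Block 8 (000): 0 ones → 0
Block 9 (011): 2 ones → 1
Block 10 (111): 3 ones → 1
Block 11 (011): 2 ones → 1

00001110111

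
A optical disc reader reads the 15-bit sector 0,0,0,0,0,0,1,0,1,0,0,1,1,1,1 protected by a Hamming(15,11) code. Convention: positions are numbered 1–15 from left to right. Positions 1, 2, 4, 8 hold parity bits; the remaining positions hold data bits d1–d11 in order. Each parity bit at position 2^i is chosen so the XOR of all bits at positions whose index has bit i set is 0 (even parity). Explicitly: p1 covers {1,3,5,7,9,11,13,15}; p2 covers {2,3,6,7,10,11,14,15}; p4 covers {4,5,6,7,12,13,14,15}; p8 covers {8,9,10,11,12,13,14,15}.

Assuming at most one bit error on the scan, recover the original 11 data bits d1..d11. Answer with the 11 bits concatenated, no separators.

00011001101

s1 (pos 1,3,5,7,9,11,13,15): 0⊕0⊕0⊕1⊕1⊕0⊕1⊕1 = 0
s2 (pos 2,3,6,7,10,11,14,15): 0⊕0⊕0⊕1⊕0⊕0⊕1⊕1 = 1
s4 (pos 4,5,6,7,12,13,14,15): 0⊕0⊕0⊕1⊕1⊕1⊕1⊕1 = 1
s8 (pos 8,9,10,11,12,13,14,15): 0⊕1⊕0⊕0⊕1⊕1⊕1⊕1 = 1
Syndrome s8…s1 = 1110 → error at position 14.
Flip position 14: 000000101001111 → 000000101001101
Read data bits from positions 3,5,6,7,9,10,11,12,13,14,15: 00011001101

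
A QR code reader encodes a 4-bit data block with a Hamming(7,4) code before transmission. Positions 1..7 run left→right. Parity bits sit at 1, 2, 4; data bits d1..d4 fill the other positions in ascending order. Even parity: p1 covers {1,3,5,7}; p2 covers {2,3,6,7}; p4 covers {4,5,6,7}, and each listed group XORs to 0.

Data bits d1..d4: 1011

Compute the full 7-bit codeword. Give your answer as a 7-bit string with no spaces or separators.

Place data at non-parity positions: p1 p2 1 p4 0 1 1
p1 (pos 1,3,5,7): XOR of data positions = 1⊕0⊕1 = 0
p2 (pos 2,3,6,7): XOR of data positions = 1⊕1⊕1 = 1
p4 (pos 4,5,6,7): XOR of data positions = 0⊕1⊕1 = 0
Codeword: 0110011

0110011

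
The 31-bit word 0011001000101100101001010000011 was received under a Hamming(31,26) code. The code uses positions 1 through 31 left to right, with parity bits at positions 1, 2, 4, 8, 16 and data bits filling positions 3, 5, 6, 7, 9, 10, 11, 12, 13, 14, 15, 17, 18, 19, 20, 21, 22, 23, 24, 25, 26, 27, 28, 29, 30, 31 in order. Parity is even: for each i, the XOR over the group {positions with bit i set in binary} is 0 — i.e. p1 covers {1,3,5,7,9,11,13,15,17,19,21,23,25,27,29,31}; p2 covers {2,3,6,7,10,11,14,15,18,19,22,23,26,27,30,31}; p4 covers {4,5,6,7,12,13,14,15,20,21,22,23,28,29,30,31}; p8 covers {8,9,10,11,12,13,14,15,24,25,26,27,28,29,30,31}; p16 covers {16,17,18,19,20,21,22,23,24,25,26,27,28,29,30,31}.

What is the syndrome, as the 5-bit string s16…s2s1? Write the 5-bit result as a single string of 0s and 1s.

s1 (pos 1,3,5,7,9,11,13,15,17,19,21,23,25,27,29,31): 0⊕1⊕0⊕1⊕0⊕1⊕1⊕0⊕1⊕1⊕0⊕0⊕0⊕0⊕0⊕1 = 1
s2 (pos 2,3,6,7,10,11,14,15,18,19,22,23,26,27,30,31): 0⊕1⊕0⊕1⊕0⊕1⊕1⊕0⊕0⊕1⊕1⊕0⊕0⊕0⊕1⊕1 = 0
s4 (pos 4,5,6,7,12,13,14,15,20,21,22,23,28,29,30,31): 1⊕0⊕0⊕1⊕0⊕1⊕1⊕0⊕0⊕0⊕1⊕0⊕0⊕0⊕1⊕1 = 1
s8 (pos 8,9,10,11,12,13,14,15,24,25,26,27,28,29,30,31): 0⊕0⊕0⊕1⊕0⊕1⊕1⊕0⊕1⊕0⊕0⊕0⊕0⊕0⊕1⊕1 = 0
s16 (pos 16,17,18,19,20,21,22,23,24,25,26,27,28,29,30,31): 0⊕1⊕0⊕1⊕0⊕0⊕1⊕0⊕1⊕0⊕0⊕0⊕0⊕0⊕1⊕1 = 0
Syndrome s16…s1 = 00101 → error at position 5.

00101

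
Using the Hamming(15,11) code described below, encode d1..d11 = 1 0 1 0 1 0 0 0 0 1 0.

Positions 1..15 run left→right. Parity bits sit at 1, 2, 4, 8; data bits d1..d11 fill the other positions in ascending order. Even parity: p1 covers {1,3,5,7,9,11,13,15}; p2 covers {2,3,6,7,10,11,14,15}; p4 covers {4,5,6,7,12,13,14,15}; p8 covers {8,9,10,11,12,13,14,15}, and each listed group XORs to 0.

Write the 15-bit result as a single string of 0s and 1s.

011001001000010

Place data at non-parity positions: p1 p2 1 p4 0 1 0 p8 1 0 0 0 0 1 0
p1 (pos 1,3,5,7,9,11,13,15): XOR of data positions = 1⊕0⊕0⊕1⊕0⊕0⊕0 = 0
p2 (pos 2,3,6,7,10,11,14,15): XOR of data positions = 1⊕1⊕0⊕0⊕0⊕1⊕0 = 1
p4 (pos 4,5,6,7,12,13,14,15): XOR of data positions = 0⊕1⊕0⊕0⊕0⊕1⊕0 = 0
p8 (pos 8,9,10,11,12,13,14,15): XOR of data positions = 1⊕0⊕0⊕0⊕0⊕1⊕0 = 0
Codeword: 011001001000010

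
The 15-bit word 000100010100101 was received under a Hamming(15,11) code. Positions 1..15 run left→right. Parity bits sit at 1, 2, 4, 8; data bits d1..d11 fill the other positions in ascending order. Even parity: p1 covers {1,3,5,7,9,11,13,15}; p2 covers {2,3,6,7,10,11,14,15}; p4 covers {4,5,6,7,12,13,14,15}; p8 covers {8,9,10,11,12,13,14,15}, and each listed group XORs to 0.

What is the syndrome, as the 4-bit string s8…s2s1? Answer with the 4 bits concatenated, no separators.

0100

s1 (pos 1,3,5,7,9,11,13,15): 0⊕0⊕0⊕0⊕0⊕0⊕1⊕1 = 0
s2 (pos 2,3,6,7,10,11,14,15): 0⊕0⊕0⊕0⊕1⊕0⊕0⊕1 = 0
s4 (pos 4,5,6,7,12,13,14,15): 1⊕0⊕0⊕0⊕0⊕1⊕0⊕1 = 1
s8 (pos 8,9,10,11,12,13,14,15): 1⊕0⊕1⊕0⊕0⊕1⊕0⊕1 = 0
Syndrome s8…s1 = 0100 → error at position 4.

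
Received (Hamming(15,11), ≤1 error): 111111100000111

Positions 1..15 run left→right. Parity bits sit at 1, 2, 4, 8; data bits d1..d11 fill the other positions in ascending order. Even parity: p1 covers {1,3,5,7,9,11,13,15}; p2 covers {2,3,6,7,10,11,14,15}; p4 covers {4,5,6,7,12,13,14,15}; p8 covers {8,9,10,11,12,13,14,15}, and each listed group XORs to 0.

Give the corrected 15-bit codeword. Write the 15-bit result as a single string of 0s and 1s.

s1 (pos 1,3,5,7,9,11,13,15): 1⊕1⊕1⊕1⊕0⊕0⊕1⊕1 = 0
s2 (pos 2,3,6,7,10,11,14,15): 1⊕1⊕1⊕1⊕0⊕0⊕1⊕1 = 0
s4 (pos 4,5,6,7,12,13,14,15): 1⊕1⊕1⊕1⊕0⊕1⊕1⊕1 = 1
s8 (pos 8,9,10,11,12,13,14,15): 0⊕0⊕0⊕0⊕0⊕1⊕1⊕1 = 1
Syndrome s8…s1 = 1100 → error at position 12.
Flip position 12: 111111100000111 → 111111100001111

111111100001111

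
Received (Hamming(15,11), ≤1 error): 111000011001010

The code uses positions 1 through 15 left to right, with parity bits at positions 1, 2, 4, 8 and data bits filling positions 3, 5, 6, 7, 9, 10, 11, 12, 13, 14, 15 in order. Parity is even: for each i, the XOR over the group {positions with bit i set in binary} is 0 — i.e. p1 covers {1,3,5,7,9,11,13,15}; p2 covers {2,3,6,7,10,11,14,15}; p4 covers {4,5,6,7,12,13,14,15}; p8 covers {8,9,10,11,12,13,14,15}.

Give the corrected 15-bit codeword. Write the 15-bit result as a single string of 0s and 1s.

s1 (pos 1,3,5,7,9,11,13,15): 1⊕1⊕0⊕0⊕1⊕0⊕0⊕0 = 1
s2 (pos 2,3,6,7,10,11,14,15): 1⊕1⊕0⊕0⊕0⊕0⊕1⊕0 = 1
s4 (pos 4,5,6,7,12,13,14,15): 0⊕0⊕0⊕0⊕1⊕0⊕1⊕0 = 0
s8 (pos 8,9,10,11,12,13,14,15): 1⊕1⊕0⊕0⊕1⊕0⊕1⊕0 = 0
Syndrome s8…s1 = 0011 → error at position 3.
Flip position 3: 111000011001010 → 110000011001010

110000011001010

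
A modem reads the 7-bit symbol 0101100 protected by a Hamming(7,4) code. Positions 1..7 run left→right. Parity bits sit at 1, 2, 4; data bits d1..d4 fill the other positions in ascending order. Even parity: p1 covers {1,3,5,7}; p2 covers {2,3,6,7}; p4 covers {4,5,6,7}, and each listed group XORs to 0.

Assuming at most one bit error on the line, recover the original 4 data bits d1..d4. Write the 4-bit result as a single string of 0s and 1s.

1100

s1 (pos 1,3,5,7): 0⊕0⊕1⊕0 = 1
s2 (pos 2,3,6,7): 1⊕0⊕0⊕0 = 1
s4 (pos 4,5,6,7): 1⊕1⊕0⊕0 = 0
Syndrome s4…s1 = 011 → error at position 3.
Flip position 3: 0101100 → 0111100
Read data bits from positions 3,5,6,7: 1100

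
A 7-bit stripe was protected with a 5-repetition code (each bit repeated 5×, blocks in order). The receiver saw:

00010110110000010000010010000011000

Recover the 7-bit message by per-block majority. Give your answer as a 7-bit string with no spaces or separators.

Block 1 (00010): 1 one → 0
Block 2 (11011): 4 ones → 1
Block 3 (00000): 0 ones → 0
Block 4 (10000): 1 one → 0
Block 5 (01001): 2 ones → 0
Block 6 (00000): 0 ones → 0
Block 7 (11000): 2 ones → 0

0100000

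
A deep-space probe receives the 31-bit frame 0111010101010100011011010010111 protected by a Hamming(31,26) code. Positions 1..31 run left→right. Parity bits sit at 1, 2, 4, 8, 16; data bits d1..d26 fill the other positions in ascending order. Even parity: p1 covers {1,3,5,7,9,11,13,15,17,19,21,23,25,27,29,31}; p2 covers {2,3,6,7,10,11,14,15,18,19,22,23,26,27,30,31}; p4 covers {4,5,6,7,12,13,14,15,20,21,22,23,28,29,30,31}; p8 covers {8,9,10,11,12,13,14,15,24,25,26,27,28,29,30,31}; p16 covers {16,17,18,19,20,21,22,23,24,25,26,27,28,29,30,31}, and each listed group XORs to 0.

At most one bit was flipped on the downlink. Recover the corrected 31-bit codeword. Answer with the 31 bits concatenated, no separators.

s1 (pos 1,3,5,7,9,11,13,15,17,19,21,23,25,27,29,31): 0⊕1⊕0⊕0⊕0⊕0⊕0⊕0⊕0⊕1⊕1⊕0⊕0⊕1⊕1⊕1 = 0
s2 (pos 2,3,6,7,10,11,14,15,18,19,22,23,26,27,30,31): 1⊕1⊕1⊕0⊕1⊕0⊕1⊕0⊕1⊕1⊕1⊕0⊕0⊕1⊕1⊕1 = 1
s4 (pos 4,5,6,7,12,13,14,15,20,21,22,23,28,29,30,31): 1⊕0⊕1⊕0⊕1⊕0⊕1⊕0⊕0⊕1⊕1⊕0⊕0⊕1⊕1⊕1 = 1
s8 (pos 8,9,10,11,12,13,14,15,24,25,26,27,28,29,30,31): 1⊕0⊕1⊕0⊕1⊕0⊕1⊕0⊕1⊕0⊕0⊕1⊕0⊕1⊕1⊕1 = 1
s16 (pos 16,17,18,19,20,21,22,23,24,25,26,27,28,29,30,31): 0⊕0⊕1⊕1⊕0⊕1⊕1⊕0⊕1⊕0⊕0⊕1⊕0⊕1⊕1⊕1 = 1
Syndrome s16…s1 = 11110 → error at position 30.
Flip position 30: 0111010101010100011011010010111 → 0111010101010100011011010010101

0111010101010100011011010010101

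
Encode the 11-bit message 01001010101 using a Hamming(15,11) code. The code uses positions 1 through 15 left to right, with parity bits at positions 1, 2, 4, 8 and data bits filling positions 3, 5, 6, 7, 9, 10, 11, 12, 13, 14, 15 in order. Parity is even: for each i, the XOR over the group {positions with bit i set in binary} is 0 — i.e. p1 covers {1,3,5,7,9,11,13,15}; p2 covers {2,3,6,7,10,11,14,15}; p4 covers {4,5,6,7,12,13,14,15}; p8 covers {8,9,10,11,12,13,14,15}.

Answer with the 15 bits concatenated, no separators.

Place data at non-parity positions: p1 p2 0 p4 1 0 0 p8 1 0 1 0 1 0 1
p1 (pos 1,3,5,7,9,11,13,15): XOR of data positions = 0⊕1⊕0⊕1⊕1⊕1⊕1 = 1
p2 (pos 2,3,6,7,10,11,14,15): XOR of data positions = 0⊕0⊕0⊕0⊕1⊕0⊕1 = 0
p4 (pos 4,5,6,7,12,13,14,15): XOR of data positions = 1⊕0⊕0⊕0⊕1⊕0⊕1 = 1
p8 (pos 8,9,10,11,12,13,14,15): XOR of data positions = 1⊕0⊕1⊕0⊕1⊕0⊕1 = 0
Codeword: 100110001010101

100110001010101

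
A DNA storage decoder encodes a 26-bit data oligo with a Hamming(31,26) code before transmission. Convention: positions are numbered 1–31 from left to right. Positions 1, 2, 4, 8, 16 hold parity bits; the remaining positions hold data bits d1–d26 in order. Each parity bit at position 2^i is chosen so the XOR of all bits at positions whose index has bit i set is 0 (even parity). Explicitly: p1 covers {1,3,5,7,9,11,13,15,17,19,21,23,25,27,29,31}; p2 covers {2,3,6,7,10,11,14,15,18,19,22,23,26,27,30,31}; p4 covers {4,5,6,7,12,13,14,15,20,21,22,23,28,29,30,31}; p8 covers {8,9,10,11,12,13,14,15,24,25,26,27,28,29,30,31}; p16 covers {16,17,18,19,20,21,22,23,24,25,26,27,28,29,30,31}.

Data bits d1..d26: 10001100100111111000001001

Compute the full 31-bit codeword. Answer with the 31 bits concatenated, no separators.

1010000111001000111111000001001

Place data at non-parity positions: p1 p2 1 p4 0 0 0 p8 1 1 0 0 1 0 0 p16 1 1 1 1 1 1 0 0 0 0 0 1 0 0 1
p1 (pos 1,3,5,7,9,11,13,15,17,19,21,23,25,27,29,31): XOR of data positions = 1⊕0⊕0⊕1⊕0⊕1⊕0⊕1⊕1⊕1⊕0⊕0⊕0⊕0⊕1 = 1
p2 (pos 2,3,6,7,10,11,14,15,18,19,22,23,26,27,30,31): XOR of data positions = 1⊕0⊕0⊕1⊕0⊕0⊕0⊕1⊕1⊕1⊕0⊕0⊕0⊕0⊕1 = 0
p4 (pos 4,5,6,7,12,13,14,15,20,21,22,23,28,29,30,31): XOR of data positions = 0⊕0⊕0⊕0⊕1⊕0⊕0⊕1⊕1⊕1⊕0⊕1⊕0⊕0⊕1 = 0
p8 (pos 8,9,10,11,12,13,14,15,24,25,26,27,28,29,30,31): XOR of data positions = 1⊕1⊕0⊕0⊕1⊕0⊕0⊕0⊕0⊕0⊕0⊕1⊕0⊕0⊕1 = 1
p16 (pos 16,17,18,19,20,21,22,23,24,25,26,27,28,29,30,31): XOR of data positions = 1⊕1⊕1⊕1⊕1⊕1⊕0⊕0⊕0⊕0⊕0⊕1⊕0⊕0⊕1 = 0
Codeword: 1010000111001000111111000001001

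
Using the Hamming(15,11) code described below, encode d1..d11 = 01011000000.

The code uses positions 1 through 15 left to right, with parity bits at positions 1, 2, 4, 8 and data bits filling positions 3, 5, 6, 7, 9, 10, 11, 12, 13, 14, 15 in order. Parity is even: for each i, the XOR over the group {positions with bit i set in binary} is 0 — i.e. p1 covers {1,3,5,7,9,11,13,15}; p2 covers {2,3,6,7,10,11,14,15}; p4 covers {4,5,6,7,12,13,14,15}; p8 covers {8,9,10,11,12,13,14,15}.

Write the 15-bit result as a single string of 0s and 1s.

110010111000000

Place data at non-parity positions: p1 p2 0 p4 1 0 1 p8 1 0 0 0 0 0 0
p1 (pos 1,3,5,7,9,11,13,15): XOR of data positions = 0⊕1⊕1⊕1⊕0⊕0⊕0 = 1
p2 (pos 2,3,6,7,10,11,14,15): XOR of data positions = 0⊕0⊕1⊕0⊕0⊕0⊕0 = 1
p4 (pos 4,5,6,7,12,13,14,15): XOR of data positions = 1⊕0⊕1⊕0⊕0⊕0⊕0 = 0
p8 (pos 8,9,10,11,12,13,14,15): XOR of data positions = 1⊕0⊕0⊕0⊕0⊕0⊕0 = 1
Codeword: 110010111000000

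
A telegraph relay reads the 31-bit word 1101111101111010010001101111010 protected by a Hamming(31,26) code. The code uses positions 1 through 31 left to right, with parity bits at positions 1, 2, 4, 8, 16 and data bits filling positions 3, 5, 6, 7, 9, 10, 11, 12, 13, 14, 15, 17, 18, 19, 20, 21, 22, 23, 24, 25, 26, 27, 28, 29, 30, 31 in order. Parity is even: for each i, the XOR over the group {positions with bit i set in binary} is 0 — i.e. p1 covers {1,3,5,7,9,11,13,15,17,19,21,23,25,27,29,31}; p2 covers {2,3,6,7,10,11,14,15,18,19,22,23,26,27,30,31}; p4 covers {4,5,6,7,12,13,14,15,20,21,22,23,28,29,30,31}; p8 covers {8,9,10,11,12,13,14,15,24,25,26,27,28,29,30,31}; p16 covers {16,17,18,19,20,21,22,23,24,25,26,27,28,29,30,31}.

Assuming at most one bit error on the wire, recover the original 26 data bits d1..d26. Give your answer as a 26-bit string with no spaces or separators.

01110111001010001101111010

s1 (pos 1,3,5,7,9,11,13,15,17,19,21,23,25,27,29,31): 1⊕0⊕1⊕1⊕0⊕1⊕1⊕1⊕0⊕0⊕0⊕1⊕1⊕1⊕0⊕0 = 1
s2 (pos 2,3,6,7,10,11,14,15,18,19,22,23,26,27,30,31): 1⊕0⊕1⊕1⊕1⊕1⊕0⊕1⊕1⊕0⊕1⊕1⊕1⊕1⊕1⊕0 = 0
s4 (pos 4,5,6,7,12,13,14,15,20,21,22,23,28,29,30,31): 1⊕1⊕1⊕1⊕1⊕1⊕0⊕1⊕0⊕0⊕1⊕1⊕1⊕0⊕1⊕0 = 1
s8 (pos 8,9,10,11,12,13,14,15,24,25,26,27,28,29,30,31): 1⊕0⊕1⊕1⊕1⊕1⊕0⊕1⊕0⊕1⊕1⊕1⊕1⊕0⊕1⊕0 = 1
s16 (pos 16,17,18,19,20,21,22,23,24,25,26,27,28,29,30,31): 0⊕0⊕1⊕0⊕0⊕0⊕1⊕1⊕0⊕1⊕1⊕1⊕1⊕0⊕1⊕0 = 0
Syndrome s16…s1 = 01101 → error at position 13.
Flip position 13: 1101111101111010010001101111010 → 1101111101110010010001101111010
Read data bits from positions 3,5,6,7,9,10,11,12,13,14,15,17,18,19,20,21,22,23,24,25,26,27,28,29,30,31: 01110111001010001101111010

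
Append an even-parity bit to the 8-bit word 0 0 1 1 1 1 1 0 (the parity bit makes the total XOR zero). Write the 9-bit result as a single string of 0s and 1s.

001111101

XOR of the 8 data bits: 0⊕0⊕1⊕1⊕1⊕1⊕1⊕0 = 1
Parity bit = 1 (so all 9 bits XOR to 0).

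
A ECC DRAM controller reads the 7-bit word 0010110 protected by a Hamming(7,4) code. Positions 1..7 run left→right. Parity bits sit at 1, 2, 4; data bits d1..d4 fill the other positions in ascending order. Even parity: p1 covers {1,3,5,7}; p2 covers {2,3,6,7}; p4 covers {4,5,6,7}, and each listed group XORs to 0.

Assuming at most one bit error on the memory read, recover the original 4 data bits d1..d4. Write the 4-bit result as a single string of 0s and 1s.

1110

s1 (pos 1,3,5,7): 0⊕1⊕1⊕0 = 0
s2 (pos 2,3,6,7): 0⊕1⊕1⊕0 = 0
s4 (pos 4,5,6,7): 0⊕1⊕1⊕0 = 0
Syndrome s4…s1 = 000 → no error.
Read data bits from positions 3,5,6,7: 1110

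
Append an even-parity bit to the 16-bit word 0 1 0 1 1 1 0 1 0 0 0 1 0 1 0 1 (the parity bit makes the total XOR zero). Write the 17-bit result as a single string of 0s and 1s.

XOR of the 16 data bits: 0⊕1⊕0⊕1⊕1⊕1⊕0⊕1⊕0⊕0⊕0⊕1⊕0⊕1⊕0⊕1 = 0
Parity bit = 0 (so all 17 bits XOR to 0).

01011101000101010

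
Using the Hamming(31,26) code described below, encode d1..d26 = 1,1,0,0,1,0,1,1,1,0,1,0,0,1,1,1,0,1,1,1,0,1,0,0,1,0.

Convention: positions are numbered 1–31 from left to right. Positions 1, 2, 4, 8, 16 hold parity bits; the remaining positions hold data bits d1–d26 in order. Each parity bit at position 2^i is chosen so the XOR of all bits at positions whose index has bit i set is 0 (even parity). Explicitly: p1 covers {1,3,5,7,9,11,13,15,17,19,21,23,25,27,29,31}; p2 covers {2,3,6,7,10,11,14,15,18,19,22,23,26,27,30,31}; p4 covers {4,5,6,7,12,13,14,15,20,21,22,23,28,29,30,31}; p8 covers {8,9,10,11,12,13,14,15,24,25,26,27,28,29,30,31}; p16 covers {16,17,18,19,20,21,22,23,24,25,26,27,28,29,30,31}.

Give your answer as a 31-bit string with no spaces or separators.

Place data at non-parity positions: p1 p2 1 p4 1 0 0 p8 1 0 1 1 1 0 1 p16 0 0 1 1 1 0 1 1 1 0 1 0 0 1 0
p1 (pos 1,3,5,7,9,11,13,15,17,19,21,23,25,27,29,31): XOR of data positions = 1⊕1⊕0⊕1⊕1⊕1⊕1⊕0⊕1⊕1⊕1⊕1⊕1⊕0⊕0 = 1
p2 (pos 2,3,6,7,10,11,14,15,18,19,22,23,26,27,30,31): XOR of data positions = 1⊕0⊕0⊕0⊕1⊕0⊕1⊕0⊕1⊕0⊕1⊕0⊕1⊕1⊕0 = 1
p4 (pos 4,5,6,7,12,13,14,15,20,21,22,23,28,29,30,31): XOR of data positions = 1⊕0⊕0⊕1⊕1⊕0⊕1⊕1⊕1⊕0⊕1⊕0⊕0⊕1⊕0 = 0
p8 (pos 8,9,10,11,12,13,14,15,24,25,26,27,28,29,30,31): XOR of data positions = 1⊕0⊕1⊕1⊕1⊕0⊕1⊕1⊕1⊕0⊕1⊕0⊕0⊕1⊕0 = 1
p16 (pos 16,17,18,19,20,21,22,23,24,25,26,27,28,29,30,31): XOR of data positions = 0⊕0⊕1⊕1⊕1⊕0⊕1⊕1⊕1⊕0⊕1⊕0⊕0⊕1⊕0 = 0
Codeword: 1110100110111010001110111010010

1110100110111010001110111010010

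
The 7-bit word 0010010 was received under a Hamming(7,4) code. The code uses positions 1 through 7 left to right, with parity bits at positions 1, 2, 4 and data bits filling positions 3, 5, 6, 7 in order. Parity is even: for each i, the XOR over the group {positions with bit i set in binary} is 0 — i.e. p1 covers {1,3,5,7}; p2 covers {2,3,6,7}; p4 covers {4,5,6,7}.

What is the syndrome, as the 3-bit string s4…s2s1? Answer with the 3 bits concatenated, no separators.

s1 (pos 1,3,5,7): 0⊕1⊕0⊕0 = 1
s2 (pos 2,3,6,7): 0⊕1⊕1⊕0 = 0
s4 (pos 4,5,6,7): 0⊕0⊕1⊕0 = 1
Syndrome s4…s1 = 101 → error at position 5.

101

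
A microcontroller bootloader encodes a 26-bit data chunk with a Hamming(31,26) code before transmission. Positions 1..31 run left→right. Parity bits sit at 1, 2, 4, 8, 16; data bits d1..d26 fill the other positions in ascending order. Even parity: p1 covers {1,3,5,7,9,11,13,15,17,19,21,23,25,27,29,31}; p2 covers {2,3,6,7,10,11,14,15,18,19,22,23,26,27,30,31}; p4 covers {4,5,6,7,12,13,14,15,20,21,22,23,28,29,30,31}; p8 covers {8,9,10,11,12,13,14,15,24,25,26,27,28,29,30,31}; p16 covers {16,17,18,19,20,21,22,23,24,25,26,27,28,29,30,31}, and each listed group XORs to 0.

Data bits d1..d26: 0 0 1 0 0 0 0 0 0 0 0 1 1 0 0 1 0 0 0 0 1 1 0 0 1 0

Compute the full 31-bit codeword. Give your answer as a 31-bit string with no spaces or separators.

1101010100000000110010000110010

Place data at non-parity positions: p1 p2 0 p4 0 1 0 p8 0 0 0 0 0 0 0 p16 1 1 0 0 1 0 0 0 0 1 1 0 0 1 0
p1 (pos 1,3,5,7,9,11,13,15,17,19,21,23,25,27,29,31): XOR of data positions = 0⊕0⊕0⊕0⊕0⊕0⊕0⊕1⊕0⊕1⊕0⊕0⊕1⊕0⊕0 = 1
p2 (pos 2,3,6,7,10,11,14,15,18,19,22,23,26,27,30,31): XOR of data positions = 0⊕1⊕0⊕0⊕0⊕0⊕0⊕1⊕0⊕0⊕0⊕1⊕1⊕1⊕0 = 1
p4 (pos 4,5,6,7,12,13,14,15,20,21,22,23,28,29,30,31): XOR of data positions = 0⊕1⊕0⊕0⊕0⊕0⊕0⊕0⊕1⊕0⊕0⊕0⊕0⊕1⊕0 = 1
p8 (pos 8,9,10,11,12,13,14,15,24,25,26,27,28,29,30,31): XOR of data positions = 0⊕0⊕0⊕0⊕0⊕0⊕0⊕0⊕0⊕1⊕1⊕0⊕0⊕1⊕0 = 1
p16 (pos 16,17,18,19,20,21,22,23,24,25,26,27,28,29,30,31): XOR of data positions = 1⊕1⊕0⊕0⊕1⊕0⊕0⊕0⊕0⊕1⊕1⊕0⊕0⊕1⊕0 = 0
Codeword: 1101010100000000110010000110010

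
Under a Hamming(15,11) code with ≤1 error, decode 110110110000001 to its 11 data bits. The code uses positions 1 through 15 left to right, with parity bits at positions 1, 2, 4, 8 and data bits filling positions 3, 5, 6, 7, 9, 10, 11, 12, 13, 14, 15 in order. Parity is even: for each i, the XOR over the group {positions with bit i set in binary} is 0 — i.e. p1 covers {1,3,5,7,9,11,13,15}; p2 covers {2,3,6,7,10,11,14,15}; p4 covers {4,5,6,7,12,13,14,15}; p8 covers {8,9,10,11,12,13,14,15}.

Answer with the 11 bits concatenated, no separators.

01010000001

s1 (pos 1,3,5,7,9,11,13,15): 1⊕0⊕1⊕1⊕0⊕0⊕0⊕1 = 0
s2 (pos 2,3,6,7,10,11,14,15): 1⊕0⊕0⊕1⊕0⊕0⊕0⊕1 = 1
s4 (pos 4,5,6,7,12,13,14,15): 1⊕1⊕0⊕1⊕0⊕0⊕0⊕1 = 0
s8 (pos 8,9,10,11,12,13,14,15): 1⊕0⊕0⊕0⊕0⊕0⊕0⊕1 = 0
Syndrome s8…s1 = 0010 → error at position 2.
Flip position 2: 110110110000001 → 100110110000001
Read data bits from positions 3,5,6,7,9,10,11,12,13,14,15: 01010000001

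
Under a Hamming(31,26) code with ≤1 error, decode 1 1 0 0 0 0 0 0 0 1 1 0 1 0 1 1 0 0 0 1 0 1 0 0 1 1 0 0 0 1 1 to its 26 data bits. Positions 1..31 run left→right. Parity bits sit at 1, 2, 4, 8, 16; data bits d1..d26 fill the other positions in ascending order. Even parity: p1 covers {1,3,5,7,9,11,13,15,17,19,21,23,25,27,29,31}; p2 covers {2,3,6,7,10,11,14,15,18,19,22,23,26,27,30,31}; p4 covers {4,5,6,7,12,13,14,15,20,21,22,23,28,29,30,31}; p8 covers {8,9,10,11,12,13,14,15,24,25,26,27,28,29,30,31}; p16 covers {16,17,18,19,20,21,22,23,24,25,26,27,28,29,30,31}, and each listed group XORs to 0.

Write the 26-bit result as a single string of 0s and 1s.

00000110101000101001100011

s1 (pos 1,3,5,7,9,11,13,15,17,19,21,23,25,27,29,31): 1⊕0⊕0⊕0⊕0⊕1⊕1⊕1⊕0⊕0⊕0⊕0⊕1⊕0⊕0⊕1 = 0
s2 (pos 2,3,6,7,10,11,14,15,18,19,22,23,26,27,30,31): 1⊕0⊕0⊕0⊕1⊕1⊕0⊕1⊕0⊕0⊕1⊕0⊕1⊕0⊕1⊕1 = 0
s4 (pos 4,5,6,7,12,13,14,15,20,21,22,23,28,29,30,31): 0⊕0⊕0⊕0⊕0⊕1⊕0⊕1⊕1⊕0⊕1⊕0⊕0⊕0⊕1⊕1 = 0
s8 (pos 8,9,10,11,12,13,14,15,24,25,26,27,28,29,30,31): 0⊕0⊕1⊕1⊕0⊕1⊕0⊕1⊕0⊕1⊕1⊕0⊕0⊕0⊕1⊕1 = 0
s16 (pos 16,17,18,19,20,21,22,23,24,25,26,27,28,29,30,31): 1⊕0⊕0⊕0⊕1⊕0⊕1⊕0⊕0⊕1⊕1⊕0⊕0⊕0⊕1⊕1 = 1
Syndrome s16…s1 = 10000 → error at position 16.
Flip position 16: 1100000001101011000101001100011 → 1100000001101010000101001100011
Read data bits from positions 3,5,6,7,9,10,11,12,13,14,15,17,18,19,20,21,22,23,24,25,26,27,28,29,30,31: 00000110101000101001100011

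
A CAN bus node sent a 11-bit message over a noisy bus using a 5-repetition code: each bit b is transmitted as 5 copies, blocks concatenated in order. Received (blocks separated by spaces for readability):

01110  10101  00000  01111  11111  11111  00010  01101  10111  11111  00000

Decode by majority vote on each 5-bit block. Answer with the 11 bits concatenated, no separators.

Block 1 (01110): 3 ones → 1
Block 2 (10101): 3 ones → 1
Block 3 (00000): 0 ones → 0
Block 4 (01111): 4 ones → 1
Block 5 (11111): 5 ones → 1
Block 6 (11111): 5 ones → 1
Block 7 (00010): 1 one → 0
Block 8 (01101): 3 ones → 1
Block 9 (10111): 4 ones → 1
Block 10 (11111): 5 ones → 1
Block 11 (00000): 0 ones → 0

11011101110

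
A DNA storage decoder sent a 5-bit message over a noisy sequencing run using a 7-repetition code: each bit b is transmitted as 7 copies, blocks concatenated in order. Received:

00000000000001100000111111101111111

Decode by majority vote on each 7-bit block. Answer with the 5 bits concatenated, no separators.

Block 1 (0000000): 0 ones → 0
Block 2 (0000001): 1 one → 0
Block 3 (1000001): 2 ones → 0
Block 4 (1111110): 6 ones → 1
Block 5 (1111111): 7 ones → 1

00011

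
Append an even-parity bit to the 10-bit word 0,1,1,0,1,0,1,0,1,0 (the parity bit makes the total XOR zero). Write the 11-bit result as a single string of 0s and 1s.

01101010101

XOR of the 10 data bits: 0⊕1⊕1⊕0⊕1⊕0⊕1⊕0⊕1⊕0 = 1
Parity bit = 1 (so all 11 bits XOR to 0).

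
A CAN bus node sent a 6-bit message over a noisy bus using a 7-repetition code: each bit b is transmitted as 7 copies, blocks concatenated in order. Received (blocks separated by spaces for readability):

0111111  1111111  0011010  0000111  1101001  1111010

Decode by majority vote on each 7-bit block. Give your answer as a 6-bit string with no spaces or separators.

110011

Block 1 (0111111): 6 ones → 1
Block 2 (1111111): 7 ones → 1
Block 3 (0011010): 3 ones → 0
Block 4 (0000111): 3 ones → 0
Block 5 (1101001): 4 ones → 1
Block 6 (1111010): 5 ones → 1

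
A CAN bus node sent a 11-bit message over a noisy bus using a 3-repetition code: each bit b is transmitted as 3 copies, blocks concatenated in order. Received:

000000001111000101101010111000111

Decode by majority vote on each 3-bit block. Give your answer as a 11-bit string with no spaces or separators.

Block 1 (000): 0 ones → 0
Block 2 (000): 0 ones → 0
Block 3 (001): 1 one → 0
Block 4 (111): 3 ones → 1
Block 5 (000): 0 ones → 0
Block 6 (101): 2 ones → 1
Block 7 (101): 2 ones → 1
Block 8 (010): 1 one → 0
Block 9 (111): 3 ones → 1
Block 10 (000): 0 ones → 0
Block 11 (111): 3 ones → 1

00010110101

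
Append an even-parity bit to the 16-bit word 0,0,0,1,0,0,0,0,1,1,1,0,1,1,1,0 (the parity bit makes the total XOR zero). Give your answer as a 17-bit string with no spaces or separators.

XOR of the 16 data bits: 0⊕0⊕0⊕1⊕0⊕0⊕0⊕0⊕1⊕1⊕1⊕0⊕1⊕1⊕1⊕0 = 1
Parity bit = 1 (so all 17 bits XOR to 0).

00010000111011101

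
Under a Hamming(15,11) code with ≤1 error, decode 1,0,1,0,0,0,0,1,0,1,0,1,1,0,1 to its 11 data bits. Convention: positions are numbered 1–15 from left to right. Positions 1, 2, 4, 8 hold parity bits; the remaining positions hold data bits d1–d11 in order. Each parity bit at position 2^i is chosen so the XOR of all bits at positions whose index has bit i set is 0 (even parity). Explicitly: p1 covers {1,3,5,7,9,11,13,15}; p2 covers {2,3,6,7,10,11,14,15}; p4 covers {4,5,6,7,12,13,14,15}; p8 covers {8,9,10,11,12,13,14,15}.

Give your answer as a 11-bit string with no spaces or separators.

10000101111

s1 (pos 1,3,5,7,9,11,13,15): 1⊕1⊕0⊕0⊕0⊕0⊕1⊕1 = 0
s2 (pos 2,3,6,7,10,11,14,15): 0⊕1⊕0⊕0⊕1⊕0⊕0⊕1 = 1
s4 (pos 4,5,6,7,12,13,14,15): 0⊕0⊕0⊕0⊕1⊕1⊕0⊕1 = 1
s8 (pos 8,9,10,11,12,13,14,15): 1⊕0⊕1⊕0⊕1⊕1⊕0⊕1 = 1
Syndrome s8…s1 = 1110 → error at position 14.
Flip position 14: 101000010101101 → 101000010101111
Read data bits from positions 3,5,6,7,9,10,11,12,13,14,15: 10000101111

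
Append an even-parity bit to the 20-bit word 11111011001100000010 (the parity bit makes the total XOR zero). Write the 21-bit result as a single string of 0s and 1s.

XOR of the 20 data bits: 1⊕1⊕1⊕1⊕1⊕0⊕1⊕1⊕0⊕0⊕1⊕1⊕0⊕0⊕0⊕0⊕0⊕0⊕1⊕0 = 0
Parity bit = 0 (so all 21 bits XOR to 0).

111110110011000000100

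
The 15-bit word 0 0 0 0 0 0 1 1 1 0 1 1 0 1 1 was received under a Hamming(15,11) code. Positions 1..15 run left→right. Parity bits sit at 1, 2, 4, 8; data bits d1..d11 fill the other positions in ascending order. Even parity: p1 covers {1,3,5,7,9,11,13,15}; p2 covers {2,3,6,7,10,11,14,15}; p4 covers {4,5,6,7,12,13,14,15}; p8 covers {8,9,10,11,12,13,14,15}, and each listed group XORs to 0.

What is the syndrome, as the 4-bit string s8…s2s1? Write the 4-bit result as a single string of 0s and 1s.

s1 (pos 1,3,5,7,9,11,13,15): 0⊕0⊕0⊕1⊕1⊕1⊕0⊕1 = 0
s2 (pos 2,3,6,7,10,11,14,15): 0⊕0⊕0⊕1⊕0⊕1⊕1⊕1 = 0
s4 (pos 4,5,6,7,12,13,14,15): 0⊕0⊕0⊕1⊕1⊕0⊕1⊕1 = 0
s8 (pos 8,9,10,11,12,13,14,15): 1⊕1⊕0⊕1⊕1⊕0⊕1⊕1 = 0
Syndrome s8…s1 = 0000 → no error.

0000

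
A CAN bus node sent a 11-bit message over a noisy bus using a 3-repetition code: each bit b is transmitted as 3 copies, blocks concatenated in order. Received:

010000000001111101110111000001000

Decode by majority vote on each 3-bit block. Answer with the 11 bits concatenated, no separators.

00001111000

Block 1 (010): 1 one → 0
Block 2 (000): 0 ones → 0
Block 3 (000): 0 ones → 0
Block 4 (001): 1 one → 0
Block 5 (111): 3 ones → 1
Block 6 (101): 2 ones → 1
Block 7 (110): 2 ones → 1
Block 8 (111): 3 ones → 1
Block 9 (000): 0 ones → 0
Block 10 (001): 1 one → 0
Block 11 (000): 0 ones → 0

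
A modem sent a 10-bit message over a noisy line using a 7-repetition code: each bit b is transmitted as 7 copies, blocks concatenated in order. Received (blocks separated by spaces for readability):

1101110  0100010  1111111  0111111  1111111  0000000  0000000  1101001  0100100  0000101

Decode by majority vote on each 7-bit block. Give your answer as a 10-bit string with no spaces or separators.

1011100100

Block 1 (1101110): 5 ones → 1
Block 2 (0100010): 2 ones → 0
Block 3 (1111111): 7 ones → 1
Block 4 (0111111): 6 ones → 1
Block 5 (1111111): 7 ones → 1
Block 6 (0000000): 0 ones → 0
Block 7 (0000000): 0 ones → 0
Block 8 (1101001): 4 ones → 1
Block 9 (0100100): 2 ones → 0
Block 10 (0000101): 2 ones → 0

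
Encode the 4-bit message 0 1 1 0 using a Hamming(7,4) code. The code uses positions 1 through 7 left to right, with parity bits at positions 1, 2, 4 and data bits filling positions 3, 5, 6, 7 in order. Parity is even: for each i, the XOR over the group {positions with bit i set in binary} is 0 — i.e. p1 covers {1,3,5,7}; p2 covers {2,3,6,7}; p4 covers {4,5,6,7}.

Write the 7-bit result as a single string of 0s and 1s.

Place data at non-parity positions: p1 p2 0 p4 1 1 0
p1 (pos 1,3,5,7): XOR of data positions = 0⊕1⊕0 = 1
p2 (pos 2,3,6,7): XOR of data positions = 0⊕1⊕0 = 1
p4 (pos 4,5,6,7): XOR of data positions = 1⊕1⊕0 = 0
Codeword: 1100110

1100110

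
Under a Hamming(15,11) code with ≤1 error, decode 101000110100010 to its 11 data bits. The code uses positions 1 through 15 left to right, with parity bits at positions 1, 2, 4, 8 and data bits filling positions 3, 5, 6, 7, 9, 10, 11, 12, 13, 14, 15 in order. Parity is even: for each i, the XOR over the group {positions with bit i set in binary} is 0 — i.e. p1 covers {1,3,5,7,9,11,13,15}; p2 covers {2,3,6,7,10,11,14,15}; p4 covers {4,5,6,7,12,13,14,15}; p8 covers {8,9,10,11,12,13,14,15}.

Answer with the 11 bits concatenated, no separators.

s1 (pos 1,3,5,7,9,11,13,15): 1⊕1⊕0⊕1⊕0⊕0⊕0⊕0 = 1
s2 (pos 2,3,6,7,10,11,14,15): 0⊕1⊕0⊕1⊕1⊕0⊕1⊕0 = 0
s4 (pos 4,5,6,7,12,13,14,15): 0⊕0⊕0⊕1⊕0⊕0⊕1⊕0 = 0
s8 (pos 8,9,10,11,12,13,14,15): 1⊕0⊕1⊕0⊕0⊕0⊕1⊕0 = 1
Syndrome s8…s1 = 1001 → error at position 9.
Flip position 9: 101000110100010 → 101000111100010
Read data bits from positions 3,5,6,7,9,10,11,12,13,14,15: 10011100010

10011100010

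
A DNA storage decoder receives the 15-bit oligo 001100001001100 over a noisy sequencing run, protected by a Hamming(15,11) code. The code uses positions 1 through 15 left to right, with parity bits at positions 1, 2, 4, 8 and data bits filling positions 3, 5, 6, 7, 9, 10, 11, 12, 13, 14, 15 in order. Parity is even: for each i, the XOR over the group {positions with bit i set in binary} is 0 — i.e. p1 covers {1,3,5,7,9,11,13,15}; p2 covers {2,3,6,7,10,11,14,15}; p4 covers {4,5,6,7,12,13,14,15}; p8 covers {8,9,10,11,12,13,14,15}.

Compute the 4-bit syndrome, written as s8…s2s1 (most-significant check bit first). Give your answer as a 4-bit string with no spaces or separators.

1111

s1 (pos 1,3,5,7,9,11,13,15): 0⊕1⊕0⊕0⊕1⊕0⊕1⊕0 = 1
s2 (pos 2,3,6,7,10,11,14,15): 0⊕1⊕0⊕0⊕0⊕0⊕0⊕0 = 1
s4 (pos 4,5,6,7,12,13,14,15): 1⊕0⊕0⊕0⊕1⊕1⊕0⊕0 = 1
s8 (pos 8,9,10,11,12,13,14,15): 0⊕1⊕0⊕0⊕1⊕1⊕0⊕0 = 1
Syndrome s8…s1 = 1111 → error at position 15.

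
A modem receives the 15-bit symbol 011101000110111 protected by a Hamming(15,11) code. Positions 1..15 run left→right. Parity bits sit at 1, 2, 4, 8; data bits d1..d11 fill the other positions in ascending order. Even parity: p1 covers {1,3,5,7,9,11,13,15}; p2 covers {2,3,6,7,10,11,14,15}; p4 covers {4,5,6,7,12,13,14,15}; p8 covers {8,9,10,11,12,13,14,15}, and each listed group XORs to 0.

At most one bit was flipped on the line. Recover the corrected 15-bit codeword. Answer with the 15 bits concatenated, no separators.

011101000110101

s1 (pos 1,3,5,7,9,11,13,15): 0⊕1⊕0⊕0⊕0⊕1⊕1⊕1 = 0
s2 (pos 2,3,6,7,10,11,14,15): 1⊕1⊕1⊕0⊕1⊕1⊕1⊕1 = 1
s4 (pos 4,5,6,7,12,13,14,15): 1⊕0⊕1⊕0⊕0⊕1⊕1⊕1 = 1
s8 (pos 8,9,10,11,12,13,14,15): 0⊕0⊕1⊕1⊕0⊕1⊕1⊕1 = 1
Syndrome s8…s1 = 1110 → error at position 14.
Flip position 14: 011101000110111 → 011101000110101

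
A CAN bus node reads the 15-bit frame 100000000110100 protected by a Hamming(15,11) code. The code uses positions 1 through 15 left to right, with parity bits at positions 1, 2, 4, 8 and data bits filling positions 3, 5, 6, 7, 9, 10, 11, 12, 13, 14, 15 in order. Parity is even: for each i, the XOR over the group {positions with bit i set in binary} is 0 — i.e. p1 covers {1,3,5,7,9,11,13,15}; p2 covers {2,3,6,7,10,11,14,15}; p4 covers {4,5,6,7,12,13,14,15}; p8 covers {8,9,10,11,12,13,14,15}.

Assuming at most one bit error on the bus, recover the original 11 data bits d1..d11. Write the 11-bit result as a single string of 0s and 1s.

00000110000

s1 (pos 1,3,5,7,9,11,13,15): 1⊕0⊕0⊕0⊕0⊕1⊕1⊕0 = 1
s2 (pos 2,3,6,7,10,11,14,15): 0⊕0⊕0⊕0⊕1⊕1⊕0⊕0 = 0
s4 (pos 4,5,6,7,12,13,14,15): 0⊕0⊕0⊕0⊕0⊕1⊕0⊕0 = 1
s8 (pos 8,9,10,11,12,13,14,15): 0⊕0⊕1⊕1⊕0⊕1⊕0⊕0 = 1
Syndrome s8…s1 = 1101 → error at position 13.
Flip position 13: 100000000110100 → 100000000110000
Read data bits from positions 3,5,6,7,9,10,11,12,13,14,15: 00000110000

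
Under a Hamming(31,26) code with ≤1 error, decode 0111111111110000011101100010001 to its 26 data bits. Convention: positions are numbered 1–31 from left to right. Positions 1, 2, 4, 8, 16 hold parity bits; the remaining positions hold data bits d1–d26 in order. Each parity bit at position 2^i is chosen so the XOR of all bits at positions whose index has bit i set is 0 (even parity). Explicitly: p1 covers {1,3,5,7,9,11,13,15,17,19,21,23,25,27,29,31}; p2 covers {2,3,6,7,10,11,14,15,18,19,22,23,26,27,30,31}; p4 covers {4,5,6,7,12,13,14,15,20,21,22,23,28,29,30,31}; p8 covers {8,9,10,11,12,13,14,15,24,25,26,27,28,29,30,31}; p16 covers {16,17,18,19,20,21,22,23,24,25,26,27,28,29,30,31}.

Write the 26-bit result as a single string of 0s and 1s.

s1 (pos 1,3,5,7,9,11,13,15,17,19,21,23,25,27,29,31): 0⊕1⊕1⊕1⊕1⊕1⊕0⊕0⊕0⊕1⊕0⊕1⊕0⊕1⊕0⊕1 = 1
s2 (pos 2,3,6,7,10,11,14,15,18,19,22,23,26,27,30,31): 1⊕1⊕1⊕1⊕1⊕1⊕0⊕0⊕1⊕1⊕1⊕1⊕0⊕1⊕0⊕1 = 0
s4 (pos 4,5,6,7,12,13,14,15,20,21,22,23,28,29,30,31): 1⊕1⊕1⊕1⊕1⊕0⊕0⊕0⊕1⊕0⊕1⊕1⊕0⊕0⊕0⊕1 = 1
s8 (pos 8,9,10,11,12,13,14,15,24,25,26,27,28,29,30,31): 1⊕1⊕1⊕1⊕1⊕0⊕0⊕0⊕0⊕0⊕0⊕1⊕0⊕0⊕0⊕1 = 1
s16 (pos 16,17,18,19,20,21,22,23,24,25,26,27,28,29,30,31): 0⊕0⊕1⊕1⊕1⊕0⊕1⊕1⊕0⊕0⊕0⊕1⊕0⊕0⊕0⊕1 = 1
Syndrome s16…s1 = 11101 → error at position 29.
Flip position 29: 0111111111110000011101100010001 → 0111111111110000011101100010101
Read data bits from positions 3,5,6,7,9,10,11,12,13,14,15,17,18,19,20,21,22,23,24,25,26,27,28,29,30,31: 11111111000011101100010101

11111111000011101100010101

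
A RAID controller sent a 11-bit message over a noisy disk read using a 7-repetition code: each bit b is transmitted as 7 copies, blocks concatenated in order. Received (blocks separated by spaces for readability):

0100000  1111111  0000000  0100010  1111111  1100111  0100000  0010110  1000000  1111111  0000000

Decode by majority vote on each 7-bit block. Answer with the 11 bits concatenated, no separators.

Block 1 (0100000): 1 one → 0
Block 2 (1111111): 7 ones → 1
Block 3 (0000000): 0 ones → 0
Block 4 (0100010): 2 ones → 0
Block 5 (1111111): 7 ones → 1
Block 6 (1100111): 5 ones → 1
Block 7 (0100000): 1 one → 0
Block 8 (0010110): 3 ones → 0
Block 9 (1000000): 1 one → 0
Block 10 (1111111): 7 ones → 1
Block 11 (0000000): 0 ones → 0

01001100010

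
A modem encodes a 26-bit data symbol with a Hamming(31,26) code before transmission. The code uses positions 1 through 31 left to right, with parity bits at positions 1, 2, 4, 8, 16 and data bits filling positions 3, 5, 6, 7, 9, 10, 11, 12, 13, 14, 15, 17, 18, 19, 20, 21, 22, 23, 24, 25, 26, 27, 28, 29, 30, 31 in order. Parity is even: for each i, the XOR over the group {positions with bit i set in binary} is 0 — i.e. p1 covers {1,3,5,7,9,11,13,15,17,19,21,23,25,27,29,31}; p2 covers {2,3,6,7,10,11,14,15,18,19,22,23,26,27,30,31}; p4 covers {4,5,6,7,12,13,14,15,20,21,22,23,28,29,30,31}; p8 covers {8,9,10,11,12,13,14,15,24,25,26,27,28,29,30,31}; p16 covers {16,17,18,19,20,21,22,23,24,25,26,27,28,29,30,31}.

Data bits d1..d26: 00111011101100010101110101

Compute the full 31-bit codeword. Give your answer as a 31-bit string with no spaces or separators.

0001011010111010100010101110101

Place data at non-parity positions: p1 p2 0 p4 0 1 1 p8 1 0 1 1 1 0 1 p16 1 0 0 0 1 0 1 0 1 1 1 0 1 0 1
p1 (pos 1,3,5,7,9,11,13,15,17,19,21,23,25,27,29,31): XOR of data positions = 0⊕0⊕1⊕1⊕1⊕1⊕1⊕1⊕0⊕1⊕1⊕1⊕1⊕1⊕1 = 0
p2 (pos 2,3,6,7,10,11,14,15,18,19,22,23,26,27,30,31): XOR of data positions = 0⊕1⊕1⊕0⊕1⊕0⊕1⊕0⊕0⊕0⊕1⊕1⊕1⊕0⊕1 = 0
p4 (pos 4,5,6,7,12,13,14,15,20,21,22,23,28,29,30,31): XOR of data positions = 0⊕1⊕1⊕1⊕1⊕0⊕1⊕0⊕1⊕0⊕1⊕0⊕1⊕0⊕1 = 1
p8 (pos 8,9,10,11,12,13,14,15,24,25,26,27,28,29,30,31): XOR of data positions = 1⊕0⊕1⊕1⊕1⊕0⊕1⊕0⊕1⊕1⊕1⊕0⊕1⊕0⊕1 = 0
p16 (pos 16,17,18,19,20,21,22,23,24,25,26,27,28,29,30,31): XOR of data positions = 1⊕0⊕0⊕0⊕1⊕0⊕1⊕0⊕1⊕1⊕1⊕0⊕1⊕0⊕1 = 0
Codeword: 0001011010111010100010101110101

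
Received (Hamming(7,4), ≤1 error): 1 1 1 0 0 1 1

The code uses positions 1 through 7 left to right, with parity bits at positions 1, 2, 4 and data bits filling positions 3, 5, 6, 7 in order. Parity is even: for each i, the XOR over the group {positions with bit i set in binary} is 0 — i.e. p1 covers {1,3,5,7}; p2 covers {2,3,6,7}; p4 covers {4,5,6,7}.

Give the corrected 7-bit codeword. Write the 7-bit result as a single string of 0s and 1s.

0110011

s1 (pos 1,3,5,7): 1⊕1⊕0⊕1 = 1
s2 (pos 2,3,6,7): 1⊕1⊕1⊕1 = 0
s4 (pos 4,5,6,7): 0⊕0⊕1⊕1 = 0
Syndrome s4…s1 = 001 → error at position 1.
Flip position 1: 1110011 → 0110011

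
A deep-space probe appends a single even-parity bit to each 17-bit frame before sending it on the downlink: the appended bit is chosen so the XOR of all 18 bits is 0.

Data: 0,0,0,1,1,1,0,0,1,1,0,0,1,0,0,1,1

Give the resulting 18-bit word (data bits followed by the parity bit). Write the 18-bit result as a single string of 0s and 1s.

000111001100100110

XOR of the 17 data bits: 0⊕0⊕0⊕1⊕1⊕1⊕0⊕0⊕1⊕1⊕0⊕0⊕1⊕0⊕0⊕1⊕1 = 0
Parity bit = 0 (so all 18 bits XOR to 0).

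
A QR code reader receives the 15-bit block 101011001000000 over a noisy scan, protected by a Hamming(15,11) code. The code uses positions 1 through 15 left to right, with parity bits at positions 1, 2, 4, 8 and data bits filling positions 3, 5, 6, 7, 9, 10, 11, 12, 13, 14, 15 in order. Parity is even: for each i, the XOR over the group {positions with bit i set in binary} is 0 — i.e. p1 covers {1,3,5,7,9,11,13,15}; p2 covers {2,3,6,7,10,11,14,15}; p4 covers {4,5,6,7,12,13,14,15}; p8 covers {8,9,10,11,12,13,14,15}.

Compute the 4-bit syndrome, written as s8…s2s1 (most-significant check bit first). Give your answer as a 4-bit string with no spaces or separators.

s1 (pos 1,3,5,7,9,11,13,15): 1⊕1⊕1⊕0⊕1⊕0⊕0⊕0 = 0
s2 (pos 2,3,6,7,10,11,14,15): 0⊕1⊕1⊕0⊕0⊕0⊕0⊕0 = 0
s4 (pos 4,5,6,7,12,13,14,15): 0⊕1⊕1⊕0⊕0⊕0⊕0⊕0 = 0
s8 (pos 8,9,10,11,12,13,14,15): 0⊕1⊕0⊕0⊕0⊕0⊕0⊕0 = 1
Syndrome s8…s1 = 1000 → error at position 8.

1000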